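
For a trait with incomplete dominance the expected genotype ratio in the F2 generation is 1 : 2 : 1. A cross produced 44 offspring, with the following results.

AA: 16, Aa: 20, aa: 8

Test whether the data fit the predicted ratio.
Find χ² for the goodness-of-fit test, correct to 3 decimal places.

3.273

Ratio total = 4. Expected counts: 44×1/4 = 11, 44×2/4 = 22, 44×1/4 = 11.
cat         O        E   (O−E)²/E
AA         16       11     2.2727
Aa         20       22     0.1818
aa          8       11     0.8182
Sum = 3.273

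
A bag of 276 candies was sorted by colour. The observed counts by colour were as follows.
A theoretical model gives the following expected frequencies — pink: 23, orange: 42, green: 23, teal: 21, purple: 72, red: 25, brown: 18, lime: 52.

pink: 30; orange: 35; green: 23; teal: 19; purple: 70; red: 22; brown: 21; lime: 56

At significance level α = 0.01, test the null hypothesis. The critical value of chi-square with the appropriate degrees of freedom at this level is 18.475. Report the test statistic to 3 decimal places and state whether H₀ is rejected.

χ² = (30−23)²/23 + (35−42)²/42 + (23−23)²/23 + (19−21)²/21 + (70−72)²/72 + (22−25)²/25 + (21−18)²/18 + (56−52)²/52
   = 2.1304 + 1.1667 + 0.0000 + 0.1905 + 0.0556 + 0.3600 + 0.5000 + 0.3077
Sum = 4.711
df = 7. Since 4.711 < 18.475, we do not reject H₀.

4.711; do not reject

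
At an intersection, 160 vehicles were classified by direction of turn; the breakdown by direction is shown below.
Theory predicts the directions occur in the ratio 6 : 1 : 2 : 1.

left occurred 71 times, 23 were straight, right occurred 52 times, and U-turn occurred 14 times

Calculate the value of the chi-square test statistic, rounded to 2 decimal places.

Ratio total = 10. Expected counts: 160×6/10 = 96, 160×1/10 = 16, 160×2/10 = 32, 160×1/10 = 16.
cat           O        E   (O−E)²/E
left         71       96      6.510
straight     23       16      3.063
right        52       32     12.500
U-turn       14       16      0.250
Sum = 22.32

22.32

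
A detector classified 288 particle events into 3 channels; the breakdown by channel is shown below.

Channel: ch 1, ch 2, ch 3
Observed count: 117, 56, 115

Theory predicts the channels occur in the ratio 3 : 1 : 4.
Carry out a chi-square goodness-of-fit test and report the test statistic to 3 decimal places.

17.701

Ratio total = 8. Expected counts: 288×3/8 = 108, 288×1/8 = 36, 288×4/8 = 144.
ch 1: (117 − 108)²/108 = 81/108 = 0.7500
ch 2: (56 − 36)²/36 = 400/36 = 11.1111
ch 3: (115 − 144)²/144 = 841/144 = 5.8403
Sum = 17.701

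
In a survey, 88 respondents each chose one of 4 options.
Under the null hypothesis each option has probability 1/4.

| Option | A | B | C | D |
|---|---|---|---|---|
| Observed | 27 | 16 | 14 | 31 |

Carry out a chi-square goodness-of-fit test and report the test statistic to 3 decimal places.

Under H₀ each category has probability 1/4, so each expected count is 88/4 = 22.
cat         O        E   (O−E)²/E
A          27       22     1.1364
B          16       22     1.6364
C          14       22     2.9091
D          31       22     3.6818
Sum = 9.364

9.364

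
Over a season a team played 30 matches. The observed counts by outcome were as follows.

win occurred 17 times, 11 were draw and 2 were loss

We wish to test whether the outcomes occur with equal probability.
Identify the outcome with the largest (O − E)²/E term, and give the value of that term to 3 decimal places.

loss, 6.400

Expected count for each of the 3 categories: 30/3 = 10.
win: (17 − 10)²/10 = 49/10 = 4.9000
draw: (11 − 10)²/10 = 1/10 = 0.1000
loss: (2 − 10)²/10 = 64/10 = 6.4000
The largest term is for loss: 6.400.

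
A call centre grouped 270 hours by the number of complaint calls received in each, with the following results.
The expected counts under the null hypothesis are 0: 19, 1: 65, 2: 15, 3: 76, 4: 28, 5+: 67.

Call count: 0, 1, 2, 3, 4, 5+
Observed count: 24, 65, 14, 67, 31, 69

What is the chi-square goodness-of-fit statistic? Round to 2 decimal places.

0: (24 − 19)²/19 = 25/19 = 1.316
1: (65 − 65)²/65 = 0/65 = 0.000
2: (14 − 15)²/15 = 1/15 = 0.067
3: (67 − 76)²/76 = 81/76 = 1.066
4: (31 − 28)²/28 = 9/28 = 0.321
5+: (69 − 67)²/67 = 4/67 = 0.060
Sum = 2.83

2.83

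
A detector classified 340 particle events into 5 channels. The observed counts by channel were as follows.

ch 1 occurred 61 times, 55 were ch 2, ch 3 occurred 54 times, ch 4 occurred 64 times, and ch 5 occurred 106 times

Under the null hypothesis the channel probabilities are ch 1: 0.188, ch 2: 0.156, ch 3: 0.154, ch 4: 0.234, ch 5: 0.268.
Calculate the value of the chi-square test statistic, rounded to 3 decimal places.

5.730

Expected counts E_i = n·p_i: 340×0.188 = 63.92, 340×0.156 = 53.04, 340×0.154 = 52.36, 340×0.234 = 79.56, 340×0.268 = 91.12.
χ² = (61−63.92)²/63.92 + (55−53.04)²/53.04 + (54−52.36)²/52.36 + (64−79.56)²/79.56 + (106−91.12)²/91.12
   = 0.1334 + 0.0724 + 0.0514 + 3.0432 + 2.4299
Sum = 5.730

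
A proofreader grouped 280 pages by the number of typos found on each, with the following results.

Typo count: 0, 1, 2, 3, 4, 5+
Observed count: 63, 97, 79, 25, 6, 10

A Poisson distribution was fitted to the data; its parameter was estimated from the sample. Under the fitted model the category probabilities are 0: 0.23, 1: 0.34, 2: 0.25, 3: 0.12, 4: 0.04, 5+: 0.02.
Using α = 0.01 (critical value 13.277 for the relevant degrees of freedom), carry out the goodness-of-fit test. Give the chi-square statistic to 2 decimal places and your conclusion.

9.29; do not reject

Expected counts E_i = n·p_i: 280×0.23 = 64.4, 280×0.34 = 95.2, 280×0.25 = 70, 280×0.12 = 33.6, 280×0.04 = 11.2, 280×0.02 = 5.6.
cat         O        E   (O−E)²/E
0          63     64.4      0.030
1          97     95.2      0.034
2          79       70      1.157
3          25     33.6      2.201
4           6     11.2      2.414
5+         10      5.6      3.457
Sum = 9.29
df = 4. Since 9.29 < 13.277, we do not reject H₀.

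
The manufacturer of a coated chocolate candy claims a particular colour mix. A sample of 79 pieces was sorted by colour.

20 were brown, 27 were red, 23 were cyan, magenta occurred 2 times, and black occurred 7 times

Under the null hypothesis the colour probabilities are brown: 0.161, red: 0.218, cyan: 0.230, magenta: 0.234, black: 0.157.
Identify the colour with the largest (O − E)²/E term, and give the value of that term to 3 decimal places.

Expected counts E_i = n·p_i: 79×0.161 = 12.719, 79×0.218 = 17.222, 79×0.230 = 18.17, 79×0.234 = 18.486, 79×0.157 = 12.403.
brown: (20 − 12.719)²/12.719 = 53.012961/12.719 = 4.1680
red: (27 − 17.222)²/17.222 = 95.609284/17.222 = 5.5516
cyan: (23 − 18.17)²/18.17 = 23.3289/18.17 = 1.2839
magenta: (2 − 18.486)²/18.486 = 271.788196/18.486 = 14.7024
black: (7 − 12.403)²/12.403 = 29.192409/12.403 = 2.3537
The largest term is for magenta: 14.702.

magenta, 14.702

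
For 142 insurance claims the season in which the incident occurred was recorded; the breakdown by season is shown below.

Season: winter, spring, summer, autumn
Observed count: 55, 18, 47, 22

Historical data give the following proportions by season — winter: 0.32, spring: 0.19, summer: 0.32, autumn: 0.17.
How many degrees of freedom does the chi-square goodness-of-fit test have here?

3

There are k = 4 categories and no parameters were estimated from the data, so df = 4 − 1 = 3.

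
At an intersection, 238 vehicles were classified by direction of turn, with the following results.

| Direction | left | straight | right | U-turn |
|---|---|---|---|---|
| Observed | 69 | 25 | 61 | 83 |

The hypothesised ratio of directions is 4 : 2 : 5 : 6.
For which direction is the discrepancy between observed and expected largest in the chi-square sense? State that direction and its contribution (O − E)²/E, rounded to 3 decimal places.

Ratio total = 17. Expected counts: 238×4/17 = 56, 238×2/17 = 28, 238×5/17 = 70, 238×6/17 = 84.
left: (69 − 56)²/56 = 169/56 = 3.0179
straight: (25 − 28)²/28 = 9/28 = 0.3214
right: (61 − 70)²/70 = 81/70 = 1.1571
U-turn: (83 − 84)²/84 = 1/84 = 0.0119
The largest term is for left: 3.018.

left, 3.018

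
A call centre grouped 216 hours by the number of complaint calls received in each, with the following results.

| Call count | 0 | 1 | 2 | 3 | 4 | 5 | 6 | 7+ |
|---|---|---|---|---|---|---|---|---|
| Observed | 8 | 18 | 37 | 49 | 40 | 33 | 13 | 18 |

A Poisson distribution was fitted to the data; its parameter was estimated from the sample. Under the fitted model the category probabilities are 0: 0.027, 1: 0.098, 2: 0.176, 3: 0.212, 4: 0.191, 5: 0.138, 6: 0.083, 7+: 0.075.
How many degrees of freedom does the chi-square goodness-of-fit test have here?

6

There are k = 8 categories and 1 parameter estimated from the data, so df = 8 − 1 − 1 = 6.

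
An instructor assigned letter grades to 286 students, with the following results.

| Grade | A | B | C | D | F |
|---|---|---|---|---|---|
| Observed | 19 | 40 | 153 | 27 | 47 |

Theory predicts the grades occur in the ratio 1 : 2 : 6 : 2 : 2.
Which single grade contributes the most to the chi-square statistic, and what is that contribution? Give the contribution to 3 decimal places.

Ratio total = 13. Expected counts: 286×1/13 = 22, 286×2/13 = 44, 286×6/13 = 132, 286×2/13 = 44, 286×2/13 = 44.
χ² = (19−22)²/22 + (40−44)²/44 + (153−132)²/132 + (27−44)²/44 + (47−44)²/44
   = 0.4091 + 0.3636 + 3.3409 + 6.5682 + 0.2045
The largest term is for D: 6.568.

D, 6.568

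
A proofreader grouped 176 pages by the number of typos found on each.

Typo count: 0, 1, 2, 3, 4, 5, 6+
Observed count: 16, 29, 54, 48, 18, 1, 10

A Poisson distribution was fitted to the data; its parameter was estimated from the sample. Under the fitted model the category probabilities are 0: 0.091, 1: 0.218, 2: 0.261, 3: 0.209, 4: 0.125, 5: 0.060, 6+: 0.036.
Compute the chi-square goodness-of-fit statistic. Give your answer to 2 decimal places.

Expected counts E_i = n·p_i: 176×0.091 = 16.016, 176×0.218 = 38.368, 176×0.261 = 45.936, 176×0.209 = 36.784, 176×0.125 = 22, 176×0.060 = 10.56, 176×0.036 = 6.336.
cat         O        E   (O−E)²/E
0          16   16.016      0.000
1          29   38.368      2.287
2          54   45.936      1.416
3          48   36.784      3.420
4          18       22      0.727
5           1    10.56      8.655
6+         10    6.336      2.119
Sum = 18.62

18.62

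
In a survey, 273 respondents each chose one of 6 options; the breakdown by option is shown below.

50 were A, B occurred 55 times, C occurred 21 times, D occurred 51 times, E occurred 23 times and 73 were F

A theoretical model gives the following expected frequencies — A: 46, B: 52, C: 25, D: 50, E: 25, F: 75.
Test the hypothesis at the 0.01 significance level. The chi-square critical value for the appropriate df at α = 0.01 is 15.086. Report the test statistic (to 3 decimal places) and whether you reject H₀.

1.394; do not reject

χ² = (50−46)²/46 + (55−52)²/52 + (21−25)²/25 + (51−50)²/50 + (23−25)²/25 + (73−75)²/75
   = 0.3478 + 0.1731 + 0.6400 + 0.0200 + 0.1600 + 0.0533
Sum = 1.394
df = 5. Since 1.394 < 15.086, we do not reject H₀.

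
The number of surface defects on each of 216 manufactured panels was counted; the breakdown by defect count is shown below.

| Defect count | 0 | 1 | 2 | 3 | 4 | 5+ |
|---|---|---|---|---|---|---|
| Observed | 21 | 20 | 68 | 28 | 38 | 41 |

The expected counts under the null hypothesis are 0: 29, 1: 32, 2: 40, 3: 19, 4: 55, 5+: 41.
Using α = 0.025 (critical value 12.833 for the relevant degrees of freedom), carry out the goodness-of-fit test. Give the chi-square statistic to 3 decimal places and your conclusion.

0: (21 − 29)²/29 = 64/29 = 2.2069
1: (20 − 32)²/32 = 144/32 = 4.5000
2: (68 − 40)²/40 = 784/40 = 19.6000
3: (28 − 19)²/19 = 81/19 = 4.2632
4: (38 − 55)²/55 = 289/55 = 5.2545
5+: (41 − 41)²/41 = 0/41 = 0.0000
Sum = 35.825
df = 5. Since 35.825 > 12.833, we reject H₀.

35.825; reject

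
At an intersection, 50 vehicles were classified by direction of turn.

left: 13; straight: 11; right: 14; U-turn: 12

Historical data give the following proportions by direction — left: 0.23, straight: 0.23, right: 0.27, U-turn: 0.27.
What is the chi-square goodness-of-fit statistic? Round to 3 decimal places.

Expected counts E_i = n·p_i: 50×0.23 = 11.5, 50×0.23 = 11.5, 50×0.27 = 13.5, 50×0.27 = 13.5.
cat           O        E   (O−E)²/E
left         13     11.5     0.1957
straight     11     11.5     0.0217
right        14     13.5     0.0185
U-turn       12     13.5     0.1667
Sum = 0.403

0.403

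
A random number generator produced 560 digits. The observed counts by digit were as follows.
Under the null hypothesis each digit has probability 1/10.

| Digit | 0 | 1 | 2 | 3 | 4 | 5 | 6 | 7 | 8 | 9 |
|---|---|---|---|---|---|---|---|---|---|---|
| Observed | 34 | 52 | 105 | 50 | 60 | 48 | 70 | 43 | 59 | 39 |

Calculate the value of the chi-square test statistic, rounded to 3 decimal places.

Expected count for each of the 10 categories: 560/10 = 56.
cat         O        E   (O−E)²/E
0          34       56     8.6429
1          52       56     0.2857
2         105       56    42.8750
3          50       56     0.6429
4          60       56     0.2857
5          48       56     1.1429
6          70       56     3.5000
7          43       56     3.0179
8          59       56     0.1607
9          39       56     5.1607
Sum = 65.714

65.714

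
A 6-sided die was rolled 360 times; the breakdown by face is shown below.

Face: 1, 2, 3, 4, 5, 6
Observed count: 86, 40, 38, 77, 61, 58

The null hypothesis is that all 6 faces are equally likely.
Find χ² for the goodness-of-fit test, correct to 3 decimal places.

30.900

Expected count for each of the 6 categories: 360/6 = 60.
χ² = (86−60)²/60 + (40−60)²/60 + (38−60)²/60 + (77−60)²/60 + (61−60)²/60 + (58−60)²/60
   = 11.2667 + 6.6667 + 8.0667 + 4.8167 + 0.0167 + 0.0667
Sum = 30.900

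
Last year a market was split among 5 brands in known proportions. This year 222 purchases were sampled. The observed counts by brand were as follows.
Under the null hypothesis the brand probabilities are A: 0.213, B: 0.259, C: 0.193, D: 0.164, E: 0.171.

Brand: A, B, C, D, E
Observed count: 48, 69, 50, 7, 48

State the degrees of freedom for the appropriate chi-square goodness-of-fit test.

There are k = 5 categories and no parameters were estimated from the data, so df = 5 − 1 = 4.

4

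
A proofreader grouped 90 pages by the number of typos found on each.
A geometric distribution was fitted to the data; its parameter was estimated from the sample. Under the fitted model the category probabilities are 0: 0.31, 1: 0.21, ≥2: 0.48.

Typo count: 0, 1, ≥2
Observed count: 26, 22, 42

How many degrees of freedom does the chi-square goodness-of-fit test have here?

There are k = 3 categories and 1 parameter estimated from the data, so df = 3 − 1 − 1 = 1.

1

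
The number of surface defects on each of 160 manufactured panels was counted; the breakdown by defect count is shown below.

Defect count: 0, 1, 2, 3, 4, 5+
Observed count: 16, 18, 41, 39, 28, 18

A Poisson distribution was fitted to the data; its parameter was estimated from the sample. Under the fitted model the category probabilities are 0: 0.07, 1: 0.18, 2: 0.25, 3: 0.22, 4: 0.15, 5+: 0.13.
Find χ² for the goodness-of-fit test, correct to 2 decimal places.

7.59

Expected counts E_i = n·p_i: 160×0.07 = 11.2, 160×0.18 = 28.8, 160×0.25 = 40, 160×0.22 = 35.2, 160×0.15 = 24, 160×0.13 = 20.8.
cat         O        E   (O−E)²/E
0          16     11.2      2.057
1          18     28.8      4.050
2          41       40      0.025
3          39     35.2      0.410
4          28       24      0.667
5+         18     20.8      0.377
Sum = 7.59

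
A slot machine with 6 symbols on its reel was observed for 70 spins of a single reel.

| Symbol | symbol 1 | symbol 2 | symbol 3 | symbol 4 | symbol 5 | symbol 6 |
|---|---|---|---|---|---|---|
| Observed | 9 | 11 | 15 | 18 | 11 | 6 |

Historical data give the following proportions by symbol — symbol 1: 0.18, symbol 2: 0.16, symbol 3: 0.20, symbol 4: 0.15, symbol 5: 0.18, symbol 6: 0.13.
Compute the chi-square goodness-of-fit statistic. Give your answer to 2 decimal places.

7.72

Expected counts E_i = n·p_i: 70×0.18 = 12.6, 70×0.16 = 11.2, 70×0.20 = 14, 70×0.15 = 10.5, 70×0.18 = 12.6, 70×0.13 = 9.1.
χ² = (9−12.6)²/12.6 + (11−11.2)²/11.2 + (15−14)²/14 + (18−10.5)²/10.5 + (11−12.6)²/12.6 + (6−9.1)²/9.1
   = 1.029 + 0.004 + 0.071 + 5.357 + 0.203 + 1.056
Sum = 7.72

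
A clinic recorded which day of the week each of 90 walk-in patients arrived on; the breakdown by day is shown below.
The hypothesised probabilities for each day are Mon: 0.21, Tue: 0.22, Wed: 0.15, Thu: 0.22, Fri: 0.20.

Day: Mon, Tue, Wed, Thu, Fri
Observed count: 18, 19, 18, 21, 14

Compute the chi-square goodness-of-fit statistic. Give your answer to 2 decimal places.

2.54

Expected counts E_i = n·p_i: 90×0.21 = 18.9, 90×0.22 = 19.8, 90×0.15 = 13.5, 90×0.22 = 19.8, 90×0.20 = 18.
χ² = (18−18.9)²/18.9 + (19−19.8)²/19.8 + (18−13.5)²/13.5 + (21−19.8)²/19.8 + (14−18)²/18
   = 0.043 + 0.032 + 1.500 + 0.073 + 0.889
Sum = 2.54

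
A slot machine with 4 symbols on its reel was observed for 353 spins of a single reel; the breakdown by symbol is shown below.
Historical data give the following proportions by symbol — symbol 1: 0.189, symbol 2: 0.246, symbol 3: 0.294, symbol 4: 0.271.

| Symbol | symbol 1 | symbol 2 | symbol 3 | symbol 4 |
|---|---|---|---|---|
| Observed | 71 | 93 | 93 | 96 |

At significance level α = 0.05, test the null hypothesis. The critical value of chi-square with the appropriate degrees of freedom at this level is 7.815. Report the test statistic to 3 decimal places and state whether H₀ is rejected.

Expected counts E_i = n·p_i: 353×0.189 = 66.717, 353×0.246 = 86.838, 353×0.294 = 103.782, 353×0.271 = 95.663.
symbol 1: (71 − 66.717)²/66.717 = 18.344089/66.717 = 0.2750
symbol 2: (93 − 86.838)²/86.838 = 37.970244/86.838 = 0.4373
symbol 3: (93 − 103.782)²/103.782 = 116.251524/103.782 = 1.1202
symbol 4: (96 − 95.663)²/95.663 = 0.113569/95.663 = 0.0012
Sum = 1.834
df = 3. Since 1.834 < 7.815, we do not reject H₀.

1.834; do not reject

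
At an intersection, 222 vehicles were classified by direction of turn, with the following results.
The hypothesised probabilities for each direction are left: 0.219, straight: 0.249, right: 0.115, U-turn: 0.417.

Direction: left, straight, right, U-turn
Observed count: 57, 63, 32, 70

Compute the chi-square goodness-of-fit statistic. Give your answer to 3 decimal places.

Expected counts E_i = n·p_i: 222×0.219 = 48.618, 222×0.249 = 55.278, 222×0.115 = 25.53, 222×0.417 = 92.574.
χ² = (57−48.618)²/48.618 + (63−55.278)²/55.278 + (32−25.53)²/25.53 + (70−92.574)²/92.574
   = 1.4451 + 1.0787 + 1.6397 + 5.5046
Sum = 9.668

9.668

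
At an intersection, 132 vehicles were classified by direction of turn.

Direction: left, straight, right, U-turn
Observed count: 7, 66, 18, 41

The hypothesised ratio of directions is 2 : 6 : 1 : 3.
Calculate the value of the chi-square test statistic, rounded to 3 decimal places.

Ratio total = 12. Expected counts: 132×2/12 = 22, 132×6/12 = 66, 132×1/12 = 11, 132×3/12 = 33.
cat           O        E   (O−E)²/E
left          7       22    10.2273
straight     66       66     0.0000
right        18       11     4.4545
U-turn       41       33     1.9394
Sum = 16.621

16.621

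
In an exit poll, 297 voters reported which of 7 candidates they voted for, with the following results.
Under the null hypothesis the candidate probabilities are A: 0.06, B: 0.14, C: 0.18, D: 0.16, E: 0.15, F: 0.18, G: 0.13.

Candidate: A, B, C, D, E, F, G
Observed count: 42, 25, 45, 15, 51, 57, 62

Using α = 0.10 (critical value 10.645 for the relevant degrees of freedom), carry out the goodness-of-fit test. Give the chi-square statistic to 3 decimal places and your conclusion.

Expected counts E_i = n·p_i: 297×0.06 = 17.82, 297×0.14 = 41.58, 297×0.18 = 53.46, 297×0.16 = 47.52, 297×0.15 = 44.55, 297×0.18 = 53.46, 297×0.13 = 38.61.
A: (42 − 17.82)²/17.82 = 584.6724/17.82 = 32.8099
B: (25 − 41.58)²/41.58 = 274.8964/41.58 = 6.6113
C: (45 − 53.46)²/53.46 = 71.5716/53.46 = 1.3388
D: (15 − 47.52)²/47.52 = 1057.5504/47.52 = 22.2548
E: (51 − 44.55)²/44.55 = 41.6025/44.55 = 0.9338
F: (57 − 53.46)²/53.46 = 12.5316/53.46 = 0.2344
G: (62 − 38.61)²/38.61 = 547.0921/38.61 = 14.1697
Sum = 78.353
df = 6. Since 78.353 > 10.645, we reject H₀.

78.353; reject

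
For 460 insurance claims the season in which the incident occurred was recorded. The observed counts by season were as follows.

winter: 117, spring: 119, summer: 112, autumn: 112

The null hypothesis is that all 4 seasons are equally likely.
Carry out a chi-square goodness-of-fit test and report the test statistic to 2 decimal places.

Expected count for each of the 4 categories: 460/4 = 115.
winter: (117 − 115)²/115 = 4/115 = 0.035
spring: (119 − 115)²/115 = 16/115 = 0.139
summer: (112 − 115)²/115 = 9/115 = 0.078
autumn: (112 − 115)²/115 = 9/115 = 0.078
Sum = 0.33

0.33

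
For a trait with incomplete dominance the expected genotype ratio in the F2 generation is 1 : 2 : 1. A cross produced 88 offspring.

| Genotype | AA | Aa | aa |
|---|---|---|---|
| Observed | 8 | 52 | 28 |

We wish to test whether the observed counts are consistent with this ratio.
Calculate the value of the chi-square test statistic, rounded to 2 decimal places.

Ratio total = 4. Expected counts: 88×1/4 = 22, 88×2/4 = 44, 88×1/4 = 22.
cat         O        E   (O−E)²/E
AA          8       22      8.909
Aa         52       44      1.455
aa         28       22      1.636
Sum = 12.00

12.00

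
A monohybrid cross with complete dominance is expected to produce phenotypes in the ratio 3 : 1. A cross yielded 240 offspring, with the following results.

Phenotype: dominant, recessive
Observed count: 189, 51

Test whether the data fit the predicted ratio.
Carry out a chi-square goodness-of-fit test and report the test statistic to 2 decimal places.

Ratio total = 4. Expected counts: 240×3/4 = 180, 240×1/4 = 60.
dominant: (189 − 180)²/180 = 81/180 = 0.450
recessive: (51 − 60)²/60 = 81/60 = 1.350
Sum = 1.80

1.80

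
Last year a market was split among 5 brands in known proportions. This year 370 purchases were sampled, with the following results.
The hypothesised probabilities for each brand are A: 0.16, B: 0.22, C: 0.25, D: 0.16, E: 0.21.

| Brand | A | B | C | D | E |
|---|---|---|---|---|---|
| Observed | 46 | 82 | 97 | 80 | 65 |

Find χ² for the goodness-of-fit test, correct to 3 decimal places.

Expected counts E_i = n·p_i: 370×0.16 = 59.2, 370×0.22 = 81.4, 370×0.25 = 92.5, 370×0.16 = 59.2, 370×0.21 = 77.7.
χ² = (46−59.2)²/59.2 + (82−81.4)²/81.4 + (97−92.5)²/92.5 + (80−59.2)²/59.2 + (65−77.7)²/77.7
   = 2.9432 + 0.0044 + 0.2189 + 7.3081 + 2.0758
Sum = 12.550

12.550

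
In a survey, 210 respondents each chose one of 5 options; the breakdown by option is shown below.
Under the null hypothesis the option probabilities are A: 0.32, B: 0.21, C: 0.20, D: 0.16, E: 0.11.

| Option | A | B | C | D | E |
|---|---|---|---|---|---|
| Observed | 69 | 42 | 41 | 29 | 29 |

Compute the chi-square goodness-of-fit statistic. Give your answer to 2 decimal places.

2.31

Expected counts E_i = n·p_i: 210×0.32 = 67.2, 210×0.21 = 44.1, 210×0.20 = 42, 210×0.16 = 33.6, 210×0.11 = 23.1.
cat         O        E   (O−E)²/E
A          69     67.2      0.048
B          42     44.1      0.100
C          41       42      0.024
D          29     33.6      0.630
E          29     23.1      1.507
Sum = 2.31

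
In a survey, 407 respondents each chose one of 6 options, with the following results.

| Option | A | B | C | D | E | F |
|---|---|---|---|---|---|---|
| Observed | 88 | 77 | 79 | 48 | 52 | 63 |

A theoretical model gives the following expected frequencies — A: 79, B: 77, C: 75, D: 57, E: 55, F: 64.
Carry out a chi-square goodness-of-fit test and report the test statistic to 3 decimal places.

2.839

χ² = (88−79)²/79 + (77−77)²/77 + (79−75)²/75 + (48−57)²/57 + (52−55)²/55 + (63−64)²/64
   = 1.0253 + 0.0000 + 0.2133 + 1.4211 + 0.1636 + 0.0156
Sum = 2.839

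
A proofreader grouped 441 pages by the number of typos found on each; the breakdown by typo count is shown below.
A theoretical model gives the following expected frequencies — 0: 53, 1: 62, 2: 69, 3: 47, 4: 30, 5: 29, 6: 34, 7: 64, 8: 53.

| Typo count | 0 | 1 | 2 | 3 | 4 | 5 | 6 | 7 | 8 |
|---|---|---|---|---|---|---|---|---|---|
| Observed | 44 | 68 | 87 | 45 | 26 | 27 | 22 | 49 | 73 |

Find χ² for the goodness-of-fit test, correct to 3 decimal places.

22.859

0: (44 − 53)²/53 = 81/53 = 1.5283
1: (68 − 62)²/62 = 36/62 = 0.5806
2: (87 − 69)²/69 = 324/69 = 4.6957
3: (45 − 47)²/47 = 4/47 = 0.0851
4: (26 − 30)²/30 = 16/30 = 0.5333
5: (27 − 29)²/29 = 4/29 = 0.1379
6: (22 − 34)²/34 = 144/34 = 4.2353
7: (49 − 64)²/64 = 225/64 = 3.5156
8: (73 − 53)²/53 = 400/53 = 7.5472
Sum = 22.859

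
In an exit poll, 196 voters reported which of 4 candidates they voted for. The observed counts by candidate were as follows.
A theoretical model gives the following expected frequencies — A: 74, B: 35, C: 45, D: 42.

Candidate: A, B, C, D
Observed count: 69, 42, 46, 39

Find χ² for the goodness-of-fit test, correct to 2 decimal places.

cat         O        E   (O−E)²/E
A          69       74      0.338
B          42       35      1.400
C          46       45      0.022
D          39       42      0.214
Sum = 1.97

1.97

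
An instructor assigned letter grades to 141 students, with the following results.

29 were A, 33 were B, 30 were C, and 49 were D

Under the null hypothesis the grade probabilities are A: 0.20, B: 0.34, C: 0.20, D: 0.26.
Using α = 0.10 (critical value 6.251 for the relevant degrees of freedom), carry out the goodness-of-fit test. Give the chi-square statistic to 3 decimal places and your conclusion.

Expected counts E_i = n·p_i: 141×0.20 = 28.2, 141×0.34 = 47.94, 141×0.20 = 28.2, 141×0.26 = 36.66.
cat         O        E   (O−E)²/E
A          29     28.2     0.0227
B          33    47.94     4.6559
C          30     28.2     0.1149
D          49    36.66     4.1537
Sum = 8.947
df = 3. Since 8.947 > 6.251, we reject H₀.

8.947; reject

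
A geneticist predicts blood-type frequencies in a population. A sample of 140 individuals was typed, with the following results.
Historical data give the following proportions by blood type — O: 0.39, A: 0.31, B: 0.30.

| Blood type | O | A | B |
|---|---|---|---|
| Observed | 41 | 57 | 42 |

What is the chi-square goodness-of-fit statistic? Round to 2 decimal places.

Expected counts E_i = n·p_i: 140×0.39 = 54.6, 140×0.31 = 43.4, 140×0.30 = 42.
cat         O        E   (O−E)²/E
O          41     54.6      3.388
A          57     43.4      4.262
B          42       42      0.000
Sum = 7.65

7.65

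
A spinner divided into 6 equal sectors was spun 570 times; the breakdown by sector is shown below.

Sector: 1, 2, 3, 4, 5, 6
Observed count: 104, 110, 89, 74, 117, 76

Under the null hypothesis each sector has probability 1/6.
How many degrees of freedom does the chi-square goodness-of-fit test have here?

5

There are k = 6 categories and no parameters were estimated from the data, so df = 6 − 1 = 5.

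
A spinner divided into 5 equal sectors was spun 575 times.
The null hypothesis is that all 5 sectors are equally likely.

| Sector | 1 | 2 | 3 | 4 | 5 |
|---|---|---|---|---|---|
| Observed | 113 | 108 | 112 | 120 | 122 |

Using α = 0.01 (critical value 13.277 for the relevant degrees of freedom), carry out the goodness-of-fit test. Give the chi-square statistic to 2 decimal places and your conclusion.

1.18; do not reject

Expected count for each of the 5 categories: 575/5 = 115.
χ² = (113−115)²/115 + (108−115)²/115 + (112−115)²/115 + (120−115)²/115 + (122−115)²/115
   = 0.035 + 0.426 + 0.078 + 0.217 + 0.426
Sum = 1.18
df = 4. Since 1.18 < 13.277, we do not reject H₀.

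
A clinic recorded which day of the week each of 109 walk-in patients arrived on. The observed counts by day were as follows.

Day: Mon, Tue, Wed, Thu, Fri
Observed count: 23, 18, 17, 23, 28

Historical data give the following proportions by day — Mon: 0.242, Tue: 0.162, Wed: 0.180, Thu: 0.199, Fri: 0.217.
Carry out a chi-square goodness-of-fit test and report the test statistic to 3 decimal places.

Expected counts E_i = n·p_i: 109×0.242 = 26.378, 109×0.162 = 17.658, 109×0.180 = 19.62, 109×0.199 = 21.691, 109×0.217 = 23.653.
Mon: (23 − 26.378)²/26.378 = 11.410884/26.378 = 0.4326
Tue: (18 − 17.658)²/17.658 = 0.116964/17.658 = 0.0066
Wed: (17 − 19.62)²/19.62 = 6.8644/19.62 = 0.3499
Thu: (23 − 21.691)²/21.691 = 1.713481/21.691 = 0.0790
Fri: (28 − 23.653)²/23.653 = 18.896409/23.653 = 0.7989
Sum = 1.667

1.667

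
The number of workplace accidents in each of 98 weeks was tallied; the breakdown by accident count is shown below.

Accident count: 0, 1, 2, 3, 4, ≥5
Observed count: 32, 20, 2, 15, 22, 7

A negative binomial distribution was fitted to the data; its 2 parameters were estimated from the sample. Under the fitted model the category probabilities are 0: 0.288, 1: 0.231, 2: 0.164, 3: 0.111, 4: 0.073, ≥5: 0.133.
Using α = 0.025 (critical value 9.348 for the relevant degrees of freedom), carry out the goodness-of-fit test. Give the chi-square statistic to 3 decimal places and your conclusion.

48.297; reject

Expected counts E_i = n·p_i: 98×0.288 = 28.224, 98×0.231 = 22.638, 98×0.164 = 16.072, 98×0.111 = 10.878, 98×0.073 = 7.154, 98×0.133 = 13.034.
χ² = (32−28.224)²/28.224 + (20−22.638)²/22.638 + (2−16.072)²/16.072 + (15−10.878)²/10.878 + (22−7.154)²/7.154 + (7−13.034)²/13.034
   = 0.5052 + 0.3074 + 12.3209 + 1.5619 + 30.8085 + 2.7934
Sum = 48.297
df = 3. Since 48.297 > 9.348, we reject H₀.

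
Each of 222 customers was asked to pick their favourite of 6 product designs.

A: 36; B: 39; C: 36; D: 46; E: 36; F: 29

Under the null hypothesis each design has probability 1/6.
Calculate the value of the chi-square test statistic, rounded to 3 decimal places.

Expected count for each of the 6 categories: 222/6 = 37.
χ² = (36−37)²/37 + (39−37)²/37 + (36−37)²/37 + (46−37)²/37 + (36−37)²/37 + (29−37)²/37
   = 0.0270 + 0.1081 + 0.0270 + 2.1892 + 0.0270 + 1.7297
Sum = 4.108

4.108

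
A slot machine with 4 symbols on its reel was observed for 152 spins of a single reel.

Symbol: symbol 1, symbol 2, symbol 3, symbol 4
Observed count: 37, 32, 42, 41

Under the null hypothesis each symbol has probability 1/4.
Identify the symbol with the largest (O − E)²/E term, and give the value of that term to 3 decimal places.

Under H₀ each category has probability 1/4, so each expected count is 152/4 = 38.
cat           O        E   (O−E)²/E
symbol 1     37       38     0.0263
symbol 2     32       38     0.9474
symbol 3     42       38     0.4211
symbol 4     41       38     0.2368
The largest term is for symbol 2: 0.947.

symbol 2, 0.947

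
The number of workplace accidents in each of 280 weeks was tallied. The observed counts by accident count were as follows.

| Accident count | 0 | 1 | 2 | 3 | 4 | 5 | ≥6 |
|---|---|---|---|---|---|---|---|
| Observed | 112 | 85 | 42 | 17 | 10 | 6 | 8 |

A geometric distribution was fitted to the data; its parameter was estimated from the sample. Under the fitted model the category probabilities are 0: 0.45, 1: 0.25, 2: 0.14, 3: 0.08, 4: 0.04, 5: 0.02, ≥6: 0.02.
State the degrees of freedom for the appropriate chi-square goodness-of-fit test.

There are k = 7 categories and 1 parameter estimated from the data, so df = 7 − 1 − 1 = 5.

5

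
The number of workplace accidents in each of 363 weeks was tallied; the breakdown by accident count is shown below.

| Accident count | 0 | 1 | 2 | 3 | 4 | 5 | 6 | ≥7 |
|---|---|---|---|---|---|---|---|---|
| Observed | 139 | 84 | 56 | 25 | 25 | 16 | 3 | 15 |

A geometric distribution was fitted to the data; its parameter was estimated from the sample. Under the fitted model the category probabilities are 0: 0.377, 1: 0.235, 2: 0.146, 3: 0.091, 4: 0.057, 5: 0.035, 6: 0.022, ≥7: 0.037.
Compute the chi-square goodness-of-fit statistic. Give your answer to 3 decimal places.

Expected counts E_i = n·p_i: 363×0.377 = 136.851, 363×0.235 = 85.305, 363×0.146 = 52.998, 363×0.091 = 33.033, 363×0.057 = 20.691, 363×0.035 = 12.705, 363×0.022 = 7.986, 363×0.037 = 13.431.
0: (139 − 136.851)²/136.851 = 4.618201/136.851 = 0.0337
1: (84 − 85.305)²/85.305 = 1.703025/85.305 = 0.0200
2: (56 − 52.998)²/52.998 = 9.012004/52.998 = 0.1700
3: (25 − 33.033)²/33.033 = 64.529089/33.033 = 1.9535
4: (25 − 20.691)²/20.691 = 18.567481/20.691 = 0.8974
5: (16 − 12.705)²/12.705 = 10.857025/12.705 = 0.8545
6: (3 − 7.986)²/7.986 = 24.860196/7.986 = 3.1130
≥7: (15 − 13.431)²/13.431 = 2.461761/13.431 = 0.1833
Sum = 7.225

7.225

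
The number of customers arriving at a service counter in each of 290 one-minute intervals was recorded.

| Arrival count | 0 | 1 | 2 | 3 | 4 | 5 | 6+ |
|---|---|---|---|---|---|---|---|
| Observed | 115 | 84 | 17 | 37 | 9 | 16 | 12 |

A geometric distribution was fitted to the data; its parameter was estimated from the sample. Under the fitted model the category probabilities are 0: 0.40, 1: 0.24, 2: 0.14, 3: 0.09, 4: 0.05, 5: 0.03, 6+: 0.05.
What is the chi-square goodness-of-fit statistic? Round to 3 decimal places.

29.901

Expected counts E_i = n·p_i: 290×0.40 = 116, 290×0.24 = 69.6, 290×0.14 = 40.6, 290×0.09 = 26.1, 290×0.05 = 14.5, 290×0.03 = 8.7, 290×0.05 = 14.5.
0: (115 − 116)²/116 = 1/116 = 0.0086
1: (84 − 69.6)²/69.6 = 207.36/69.6 = 2.9793
2: (17 − 40.6)²/40.6 = 556.96/40.6 = 13.7182
3: (37 − 26.1)²/26.1 = 118.81/26.1 = 4.5521
4: (9 − 14.5)²/14.5 = 30.25/14.5 = 2.0862
5: (16 − 8.7)²/8.7 = 53.29/8.7 = 6.1253
6+: (12 − 14.5)²/14.5 = 6.25/14.5 = 0.4310
Sum = 29.901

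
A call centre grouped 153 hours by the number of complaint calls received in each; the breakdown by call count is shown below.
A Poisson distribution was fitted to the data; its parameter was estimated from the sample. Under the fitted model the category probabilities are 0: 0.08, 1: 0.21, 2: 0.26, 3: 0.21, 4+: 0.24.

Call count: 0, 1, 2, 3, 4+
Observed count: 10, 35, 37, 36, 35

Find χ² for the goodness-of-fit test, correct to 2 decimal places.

1.41

Expected counts E_i = n·p_i: 153×0.08 = 12.24, 153×0.21 = 32.13, 153×0.26 = 39.78, 153×0.21 = 32.13, 153×0.24 = 36.72.
0: (10 − 12.24)²/12.24 = 5.0176/12.24 = 0.410
1: (35 − 32.13)²/32.13 = 8.2369/32.13 = 0.256
2: (37 − 39.78)²/39.78 = 7.7284/39.78 = 0.194
3: (36 − 32.13)²/32.13 = 14.9769/32.13 = 0.466
4+: (35 − 36.72)²/36.72 = 2.9584/36.72 = 0.081
Sum = 1.41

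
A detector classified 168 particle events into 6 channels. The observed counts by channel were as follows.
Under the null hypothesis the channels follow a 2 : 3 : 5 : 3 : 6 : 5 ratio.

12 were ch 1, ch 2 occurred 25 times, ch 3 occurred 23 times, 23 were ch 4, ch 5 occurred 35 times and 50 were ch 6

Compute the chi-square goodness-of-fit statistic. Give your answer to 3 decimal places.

12.948

Ratio total = 24. Expected counts: 168×2/24 = 14, 168×3/24 = 21, 168×5/24 = 35, 168×3/24 = 21, 168×6/24 = 42, 168×5/24 = 35.
χ² = (12−14)²/14 + (25−21)²/21 + (23−35)²/35 + (23−21)²/21 + (35−42)²/42 + (50−35)²/35
   = 0.2857 + 0.7619 + 4.1143 + 0.1905 + 1.1667 + 6.4286
Sum = 12.948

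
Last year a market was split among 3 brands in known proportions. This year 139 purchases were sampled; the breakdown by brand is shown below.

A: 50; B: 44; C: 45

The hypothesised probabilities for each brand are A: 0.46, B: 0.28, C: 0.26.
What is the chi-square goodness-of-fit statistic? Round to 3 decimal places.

Expected counts E_i = n·p_i: 139×0.46 = 63.94, 139×0.28 = 38.92, 139×0.26 = 36.14.
χ² = (50−63.94)²/63.94 + (44−38.92)²/38.92 + (45−36.14)²/36.14
   = 3.0392 + 0.6631 + 2.1721
Sum = 5.874

5.874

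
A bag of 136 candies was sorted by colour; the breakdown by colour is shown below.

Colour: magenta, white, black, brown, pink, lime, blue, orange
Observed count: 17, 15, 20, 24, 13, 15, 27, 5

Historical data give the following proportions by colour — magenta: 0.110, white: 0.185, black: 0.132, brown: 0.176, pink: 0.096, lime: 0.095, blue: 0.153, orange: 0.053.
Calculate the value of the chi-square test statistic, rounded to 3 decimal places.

7.469

Expected counts E_i = n·p_i: 136×0.110 = 14.96, 136×0.185 = 25.16, 136×0.132 = 17.952, 136×0.176 = 23.936, 136×0.096 = 13.056, 136×0.095 = 12.92, 136×0.153 = 20.808, 136×0.053 = 7.208.
magenta: (17 − 14.96)²/14.96 = 4.1616/14.96 = 0.2782
white: (15 − 25.16)²/25.16 = 103.2256/25.16 = 4.1028
black: (20 − 17.952)²/17.952 = 4.194304/17.952 = 0.2336
brown: (24 − 23.936)²/23.936 = 0.004096/23.936 = 0.0002
pink: (13 − 13.056)²/13.056 = 0.003136/13.056 = 0.0002
lime: (15 − 12.92)²/12.92 = 4.3264/12.92 = 0.3349
blue: (27 − 20.808)²/20.808 = 38.340864/20.808 = 1.8426
orange: (5 − 7.208)²/7.208 = 4.875264/7.208 = 0.6764
Sum = 7.469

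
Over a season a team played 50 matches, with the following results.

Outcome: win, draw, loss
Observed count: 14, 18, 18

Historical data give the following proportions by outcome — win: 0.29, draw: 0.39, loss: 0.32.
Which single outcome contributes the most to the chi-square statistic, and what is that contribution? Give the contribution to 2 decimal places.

Expected counts E_i = n·p_i: 50×0.29 = 14.5, 50×0.39 = 19.5, 50×0.32 = 16.
χ² = (14−14.5)²/14.5 + (18−19.5)²/19.5 + (18−16)²/16
   = 0.017 + 0.115 + 0.250
The largest term is for loss: 0.25.

loss, 0.25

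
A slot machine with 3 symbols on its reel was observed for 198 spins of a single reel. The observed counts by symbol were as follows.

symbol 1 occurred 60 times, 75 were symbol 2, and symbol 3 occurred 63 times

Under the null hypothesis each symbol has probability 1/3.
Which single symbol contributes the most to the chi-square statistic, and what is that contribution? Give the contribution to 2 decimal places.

symbol 2, 1.23

Under H₀ each category has probability 1/3, so each expected count is 198/3 = 66.
symbol 1: (60 − 66)²/66 = 36/66 = 0.545
symbol 2: (75 − 66)²/66 = 81/66 = 1.227
symbol 3: (63 − 66)²/66 = 9/66 = 0.136
The largest term is for symbol 2: 1.23.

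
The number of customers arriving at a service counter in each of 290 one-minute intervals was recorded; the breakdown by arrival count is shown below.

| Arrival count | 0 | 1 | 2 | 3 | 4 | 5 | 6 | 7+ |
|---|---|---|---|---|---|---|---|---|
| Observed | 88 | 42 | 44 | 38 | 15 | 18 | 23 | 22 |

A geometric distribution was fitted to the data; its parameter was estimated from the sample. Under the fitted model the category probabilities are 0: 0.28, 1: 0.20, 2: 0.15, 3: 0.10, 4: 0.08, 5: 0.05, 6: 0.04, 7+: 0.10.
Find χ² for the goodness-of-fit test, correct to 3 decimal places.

Expected counts E_i = n·p_i: 290×0.28 = 81.2, 290×0.20 = 58, 290×0.15 = 43.5, 290×0.10 = 29, 290×0.08 = 23.2, 290×0.05 = 14.5, 290×0.04 = 11.6, 290×0.10 = 29.
χ² = (88−81.2)²/81.2 + (42−58)²/58 + (44−43.5)²/43.5 + (38−29)²/29 + (15−23.2)²/23.2 + (18−14.5)²/14.5 + (23−11.6)²/11.6 + (22−29)²/29
   = 0.5695 + 4.4138 + 0.0057 + 2.7931 + 2.8983 + 0.8448 + 11.2034 + 1.6897
Sum = 24.418

24.418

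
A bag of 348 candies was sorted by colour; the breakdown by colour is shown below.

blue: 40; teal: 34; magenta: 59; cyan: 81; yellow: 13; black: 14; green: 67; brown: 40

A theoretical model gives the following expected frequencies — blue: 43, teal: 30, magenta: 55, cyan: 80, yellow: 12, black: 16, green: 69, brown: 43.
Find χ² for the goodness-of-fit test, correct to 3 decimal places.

cat          O        E   (O−E)²/E
blue        40       43     0.2093
teal        34       30     0.5333
magenta     59       55     0.2909
cyan        81       80     0.0125
yellow      13       12     0.0833
black       14       16     0.2500
green       67       69     0.0580
brown       40       43     0.2093
Sum = 1.647

1.647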